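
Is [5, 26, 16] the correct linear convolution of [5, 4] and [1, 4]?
Recompute linear convolution of [5, 4] and [1, 4]: y[0] = 5×1 = 5; y[1] = 5×4 + 4×1 = 24; y[2] = 4×4 = 16 → [5, 24, 16]. Compare to given [5, 26, 16]: they differ at index 1: given 26, correct 24, so answer: No

No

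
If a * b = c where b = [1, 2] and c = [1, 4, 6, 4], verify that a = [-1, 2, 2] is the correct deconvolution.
Forward-compute [-1, 2, 2] * [1, 2]: c[0] = -1×1 = -1; c[1] = -1×2 + 2×1 = 0; c[2] = 2×2 + 2×1 = 6; c[3] = 2×2 = 4 → [-1, 0, 6, 4]. Does not match given c = [1, 4, 6, 4].

Not verified. [-1, 2, 2] * [1, 2] = [-1, 0, 6, 4], which differs from [1, 4, 6, 4] at index 0.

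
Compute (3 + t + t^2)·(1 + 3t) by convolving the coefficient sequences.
Ascending coefficients: a = [3, 1, 1], b = [1, 3]. c[0] = 3×1 = 3; c[1] = 3×3 + 1×1 = 10; c[2] = 1×3 + 1×1 = 4; c[3] = 1×3 = 3. Result coefficients: [3, 10, 4, 3] → 3 + 10t + 4t^2 + 3t^3

3 + 10t + 4t^2 + 3t^3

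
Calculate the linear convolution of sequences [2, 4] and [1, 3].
y[0] = 2×1 = 2; y[1] = 2×3 + 4×1 = 10; y[2] = 4×3 = 12

[2, 10, 12]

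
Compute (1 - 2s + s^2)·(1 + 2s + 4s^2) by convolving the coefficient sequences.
Ascending coefficients: a = [1, -2, 1], b = [1, 2, 4]. c[0] = 1×1 = 1; c[1] = 1×2 + -2×1 = 0; c[2] = 1×4 + -2×2 + 1×1 = 1; c[3] = -2×4 + 1×2 = -6; c[4] = 1×4 = 4. Result coefficients: [1, 0, 1, -6, 4] → 1 + s^2 - 6s^3 + 4s^4

1 + s^2 - 6s^3 + 4s^4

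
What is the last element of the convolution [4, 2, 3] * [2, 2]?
Use y[k] = Σ_i a[i]·b[k-i] at k=3. y[3] = 3×2 = 6

6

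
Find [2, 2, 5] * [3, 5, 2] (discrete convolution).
y[0] = 2×3 = 6; y[1] = 2×5 + 2×3 = 16; y[2] = 2×2 + 2×5 + 5×3 = 29; y[3] = 2×2 + 5×5 = 29; y[4] = 5×2 = 10

[6, 16, 29, 29, 10]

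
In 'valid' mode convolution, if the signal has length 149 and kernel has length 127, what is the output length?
'Valid' mode counts only positions where the kernel fully overlaps the signal: m - n + 1 = 149 - 127 + 1 = 23

23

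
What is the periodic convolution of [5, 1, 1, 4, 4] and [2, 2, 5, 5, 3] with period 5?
Use y[k] = Σ_j x[j]·h[(k-j) mod 5]. y[0] = 5×2 + 1×3 + 1×5 + 4×5 + 4×2 = 46; y[1] = 5×2 + 1×2 + 1×3 + 4×5 + 4×5 = 55; y[2] = 5×5 + 1×2 + 1×2 + 4×3 + 4×5 = 61; y[3] = 5×5 + 1×5 + 1×2 + 4×2 + 4×3 = 52; y[4] = 5×3 + 1×5 + 1×5 + 4×2 + 4×2 = 41. Result: [46, 55, 61, 52, 41]

[46, 55, 61, 52, 41]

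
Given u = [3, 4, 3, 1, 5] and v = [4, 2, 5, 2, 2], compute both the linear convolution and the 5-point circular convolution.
Linear: y_lin[0] = 3×4 = 12; y_lin[1] = 3×2 + 4×4 = 22; y_lin[2] = 3×5 + 4×2 + 3×4 = 35; y_lin[3] = 3×2 + 4×5 + 3×2 + 1×4 = 36; y_lin[4] = 3×2 + 4×2 + 3×5 + 1×2 + 5×4 = 51; y_lin[5] = 4×2 + 3×2 + 1×5 + 5×2 = 29; y_lin[6] = 3×2 + 1×2 + 5×5 = 33; y_lin[7] = 1×2 + 5×2 = 12; y_lin[8] = 5×2 = 10 → [12, 22, 35, 36, 51, 29, 33, 12, 10]. Circular (length 5): y[0] = 3×4 + 4×2 + 3×2 + 1×5 + 5×2 = 41; y[1] = 3×2 + 4×4 + 3×2 + 1×2 + 5×5 = 55; y[2] = 3×5 + 4×2 + 3×4 + 1×2 + 5×2 = 47; y[3] = 3×2 + 4×5 + 3×2 + 1×4 + 5×2 = 46; y[4] = 3×2 + 4×2 + 3×5 + 1×2 + 5×4 = 51 → [41, 55, 47, 46, 51]

Linear: [12, 22, 35, 36, 51, 29, 33, 12, 10], Circular: [41, 55, 47, 46, 51]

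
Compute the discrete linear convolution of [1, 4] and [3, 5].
y[0] = 1×3 = 3; y[1] = 1×5 + 4×3 = 17; y[2] = 4×5 = 20

[3, 17, 20]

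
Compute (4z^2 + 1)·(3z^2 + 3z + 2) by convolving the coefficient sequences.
Ascending coefficients: a = [1, 0, 4], b = [2, 3, 3]. c[0] = 1×2 = 2; c[1] = 1×3 + 0×2 = 3; c[2] = 1×3 + 0×3 + 4×2 = 11; c[3] = 0×3 + 4×3 = 12; c[4] = 4×3 = 12. Result coefficients: [2, 3, 11, 12, 12] → 12z^4 + 12z^3 + 11z^2 + 3z + 2

12z^4 + 12z^3 + 11z^2 + 3z + 2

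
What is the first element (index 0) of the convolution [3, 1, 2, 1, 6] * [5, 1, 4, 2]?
Use y[k] = Σ_i a[i]·b[k-i] at k=0. y[0] = 3×5 = 15

15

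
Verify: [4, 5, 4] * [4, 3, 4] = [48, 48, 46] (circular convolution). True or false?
Recompute circular convolution of [4, 5, 4] and [4, 3, 4]: y[0] = 4×4 + 5×4 + 4×3 = 48; y[1] = 4×3 + 5×4 + 4×4 = 48; y[2] = 4×4 + 5×3 + 4×4 = 47 → [48, 48, 47]. Compare to given [48, 48, 46]: they differ at index 2: given 46, correct 47, so answer: No

No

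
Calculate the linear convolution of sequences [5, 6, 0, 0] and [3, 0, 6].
y[0] = 5×3 = 15; y[1] = 5×0 + 6×3 = 18; y[2] = 5×6 + 6×0 + 0×3 = 30; y[3] = 6×6 + 0×0 + 0×3 = 36; y[4] = 0×6 + 0×0 = 0; y[5] = 0×6 = 0

[15, 18, 30, 36, 0, 0]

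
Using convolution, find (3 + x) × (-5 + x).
Ascending coefficients: a = [3, 1], b = [-5, 1]. c[0] = 3×-5 = -15; c[1] = 3×1 + 1×-5 = -2; c[2] = 1×1 = 1. Result coefficients: [-15, -2, 1] → -15 - 2x + x^2

-15 - 2x + x^2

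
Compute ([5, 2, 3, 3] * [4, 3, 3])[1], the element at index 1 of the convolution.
Use y[k] = Σ_i a[i]·b[k-i] at k=1. y[1] = 5×3 + 2×4 = 23

23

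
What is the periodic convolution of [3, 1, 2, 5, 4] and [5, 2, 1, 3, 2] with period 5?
Use y[k] = Σ_j a[j]·b[(k-j) mod 5]. y[0] = 3×5 + 1×2 + 2×3 + 5×1 + 4×2 = 36; y[1] = 3×2 + 1×5 + 2×2 + 5×3 + 4×1 = 34; y[2] = 3×1 + 1×2 + 2×5 + 5×2 + 4×3 = 37; y[3] = 3×3 + 1×1 + 2×2 + 5×5 + 4×2 = 47; y[4] = 3×2 + 1×3 + 2×1 + 5×2 + 4×5 = 41. Result: [36, 34, 37, 47, 41]

[36, 34, 37, 47, 41]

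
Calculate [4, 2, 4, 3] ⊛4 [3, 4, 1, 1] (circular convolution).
Use y[k] = Σ_j f[j]·g[(k-j) mod 4]. y[0] = 4×3 + 2×1 + 4×1 + 3×4 = 30; y[1] = 4×4 + 2×3 + 4×1 + 3×1 = 29; y[2] = 4×1 + 2×4 + 4×3 + 3×1 = 27; y[3] = 4×1 + 2×1 + 4×4 + 3×3 = 31. Result: [30, 29, 27, 31]

[30, 29, 27, 31]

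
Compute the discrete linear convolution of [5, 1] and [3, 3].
y[0] = 5×3 = 15; y[1] = 5×3 + 1×3 = 18; y[2] = 1×3 = 3

[15, 18, 3]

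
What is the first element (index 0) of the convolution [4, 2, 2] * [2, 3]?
Use y[k] = Σ_i a[i]·b[k-i] at k=0. y[0] = 4×2 = 8

8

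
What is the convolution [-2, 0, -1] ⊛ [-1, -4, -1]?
y[0] = -2×-1 = 2; y[1] = -2×-4 + 0×-1 = 8; y[2] = -2×-1 + 0×-4 + -1×-1 = 3; y[3] = 0×-1 + -1×-4 = 4; y[4] = -1×-1 = 1

[2, 8, 3, 4, 1]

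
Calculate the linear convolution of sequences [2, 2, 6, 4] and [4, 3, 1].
y[0] = 2×4 = 8; y[1] = 2×3 + 2×4 = 14; y[2] = 2×1 + 2×3 + 6×4 = 32; y[3] = 2×1 + 6×3 + 4×4 = 36; y[4] = 6×1 + 4×3 = 18; y[5] = 4×1 = 4

[8, 14, 32, 36, 18, 4]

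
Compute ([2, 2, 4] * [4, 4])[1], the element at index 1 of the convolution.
Use y[k] = Σ_i a[i]·b[k-i] at k=1. y[1] = 2×4 + 2×4 = 16

16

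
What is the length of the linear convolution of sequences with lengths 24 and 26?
Linear/full convolution length: m + n - 1 = 24 + 26 - 1 = 49

49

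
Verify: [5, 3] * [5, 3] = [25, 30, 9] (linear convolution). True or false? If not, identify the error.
Recompute linear convolution of [5, 3] and [5, 3]: y[0] = 5×5 = 25; y[1] = 5×3 + 3×5 = 30; y[2] = 3×3 = 9 → [25, 30, 9]. Given [25, 30, 9] matches, so answer: Yes

Yes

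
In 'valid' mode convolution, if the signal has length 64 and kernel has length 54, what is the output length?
'Valid' mode counts only positions where the kernel fully overlaps the signal: m - n + 1 = 64 - 54 + 1 = 11

11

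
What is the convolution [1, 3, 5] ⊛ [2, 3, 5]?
y[0] = 1×2 = 2; y[1] = 1×3 + 3×2 = 9; y[2] = 1×5 + 3×3 + 5×2 = 24; y[3] = 3×5 + 5×3 = 30; y[4] = 5×5 = 25

[2, 9, 24, 30, 25]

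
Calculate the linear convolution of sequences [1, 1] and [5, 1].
y[0] = 1×5 = 5; y[1] = 1×1 + 1×5 = 6; y[2] = 1×1 = 1

[5, 6, 1]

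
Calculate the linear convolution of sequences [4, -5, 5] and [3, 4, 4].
y[0] = 4×3 = 12; y[1] = 4×4 + -5×3 = 1; y[2] = 4×4 + -5×4 + 5×3 = 11; y[3] = -5×4 + 5×4 = 0; y[4] = 5×4 = 20

[12, 1, 11, 0, 20]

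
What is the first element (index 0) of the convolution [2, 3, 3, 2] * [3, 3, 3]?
Use y[k] = Σ_i a[i]·b[k-i] at k=0. y[0] = 2×3 = 6

6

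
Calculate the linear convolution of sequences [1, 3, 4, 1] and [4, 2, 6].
y[0] = 1×4 = 4; y[1] = 1×2 + 3×4 = 14; y[2] = 1×6 + 3×2 + 4×4 = 28; y[3] = 3×6 + 4×2 + 1×4 = 30; y[4] = 4×6 + 1×2 = 26; y[5] = 1×6 = 6

[4, 14, 28, 30, 26, 6]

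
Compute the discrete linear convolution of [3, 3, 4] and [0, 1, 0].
y[0] = 3×0 = 0; y[1] = 3×1 + 3×0 = 3; y[2] = 3×0 + 3×1 + 4×0 = 3; y[3] = 3×0 + 4×1 = 4; y[4] = 4×0 = 0

[0, 3, 3, 4, 0]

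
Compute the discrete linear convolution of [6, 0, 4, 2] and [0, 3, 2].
y[0] = 6×0 = 0; y[1] = 6×3 + 0×0 = 18; y[2] = 6×2 + 0×3 + 4×0 = 12; y[3] = 0×2 + 4×3 + 2×0 = 12; y[4] = 4×2 + 2×3 = 14; y[5] = 2×2 = 4

[0, 18, 12, 12, 14, 4]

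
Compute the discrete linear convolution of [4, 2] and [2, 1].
y[0] = 4×2 = 8; y[1] = 4×1 + 2×2 = 8; y[2] = 2×1 = 2

[8, 8, 2]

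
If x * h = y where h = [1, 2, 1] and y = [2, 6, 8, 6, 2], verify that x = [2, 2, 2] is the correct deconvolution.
Forward-compute [2, 2, 2] * [1, 2, 1]: y[0] = 2×1 = 2; y[1] = 2×2 + 2×1 = 6; y[2] = 2×1 + 2×2 + 2×1 = 8; y[3] = 2×1 + 2×2 = 6; y[4] = 2×1 = 2 → [2, 6, 8, 6, 2]. Matches given y = [2, 6, 8, 6, 2], so verified.

Verified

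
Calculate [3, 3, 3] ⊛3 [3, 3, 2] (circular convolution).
Use y[k] = Σ_j f[j]·g[(k-j) mod 3]. y[0] = 3×3 + 3×2 + 3×3 = 24; y[1] = 3×3 + 3×3 + 3×2 = 24; y[2] = 3×2 + 3×3 + 3×3 = 24. Result: [24, 24, 24]

[24, 24, 24]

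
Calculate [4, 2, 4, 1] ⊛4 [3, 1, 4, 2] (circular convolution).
Use y[k] = Σ_j u[j]·v[(k-j) mod 4]. y[0] = 4×3 + 2×2 + 4×4 + 1×1 = 33; y[1] = 4×1 + 2×3 + 4×2 + 1×4 = 22; y[2] = 4×4 + 2×1 + 4×3 + 1×2 = 32; y[3] = 4×2 + 2×4 + 4×1 + 1×3 = 23. Result: [33, 22, 32, 23]

[33, 22, 32, 23]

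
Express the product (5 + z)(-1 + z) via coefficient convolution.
Ascending coefficients: a = [5, 1], b = [-1, 1]. c[0] = 5×-1 = -5; c[1] = 5×1 + 1×-1 = 4; c[2] = 1×1 = 1. Result coefficients: [-5, 4, 1] → -5 + 4z + z^2

-5 + 4z + z^2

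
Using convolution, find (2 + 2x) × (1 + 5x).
Ascending coefficients: a = [2, 2], b = [1, 5]. c[0] = 2×1 = 2; c[1] = 2×5 + 2×1 = 12; c[2] = 2×5 = 10. Result coefficients: [2, 12, 10] → 2 + 12x + 10x^2

2 + 12x + 10x^2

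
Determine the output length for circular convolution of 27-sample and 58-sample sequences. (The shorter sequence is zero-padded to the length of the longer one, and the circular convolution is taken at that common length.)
Circular convolution (zero-padding the shorter input) has length max(m, n) = max(27, 58) = 58

58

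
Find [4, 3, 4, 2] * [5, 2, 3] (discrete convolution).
y[0] = 4×5 = 20; y[1] = 4×2 + 3×5 = 23; y[2] = 4×3 + 3×2 + 4×5 = 38; y[3] = 3×3 + 4×2 + 2×5 = 27; y[4] = 4×3 + 2×2 = 16; y[5] = 2×3 = 6

[20, 23, 38, 27, 16, 6]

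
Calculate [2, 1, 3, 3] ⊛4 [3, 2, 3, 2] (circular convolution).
Use y[k] = Σ_j f[j]·g[(k-j) mod 4]. y[0] = 2×3 + 1×2 + 3×3 + 3×2 = 23; y[1] = 2×2 + 1×3 + 3×2 + 3×3 = 22; y[2] = 2×3 + 1×2 + 3×3 + 3×2 = 23; y[3] = 2×2 + 1×3 + 3×2 + 3×3 = 22. Result: [23, 22, 23, 22]

[23, 22, 23, 22]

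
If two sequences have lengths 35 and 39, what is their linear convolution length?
Linear/full convolution length: m + n - 1 = 35 + 39 - 1 = 73

73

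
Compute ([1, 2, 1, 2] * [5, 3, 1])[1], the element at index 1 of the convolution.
Use y[k] = Σ_i a[i]·b[k-i] at k=1. y[1] = 1×3 + 2×5 = 13

13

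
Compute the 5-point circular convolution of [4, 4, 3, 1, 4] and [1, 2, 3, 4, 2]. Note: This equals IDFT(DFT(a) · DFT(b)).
Either evaluate y[k] = Σ_j a[j]·b[(k-j) mod 5] directly, or use IDFT(DFT(a) · DFT(b)). y[0] = 4×1 + 4×2 + 3×4 + 1×3 + 4×2 = 35; y[1] = 4×2 + 4×1 + 3×2 + 1×4 + 4×3 = 34; y[2] = 4×3 + 4×2 + 3×1 + 1×2 + 4×4 = 41; y[3] = 4×4 + 4×3 + 3×2 + 1×1 + 4×2 = 43; y[4] = 4×2 + 4×4 + 3×3 + 1×2 + 4×1 = 39. Result: [35, 34, 41, 43, 39]

[35, 34, 41, 43, 39]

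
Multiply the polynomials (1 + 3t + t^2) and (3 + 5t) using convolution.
Ascending coefficients: a = [1, 3, 1], b = [3, 5]. c[0] = 1×3 = 3; c[1] = 1×5 + 3×3 = 14; c[2] = 3×5 + 1×3 = 18; c[3] = 1×5 = 5. Result coefficients: [3, 14, 18, 5] → 3 + 14t + 18t^2 + 5t^3

3 + 14t + 18t^2 + 5t^3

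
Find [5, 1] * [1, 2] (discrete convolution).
y[0] = 5×1 = 5; y[1] = 5×2 + 1×1 = 11; y[2] = 1×2 = 2

[5, 11, 2]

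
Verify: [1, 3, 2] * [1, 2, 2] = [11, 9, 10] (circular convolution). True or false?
Recompute circular convolution of [1, 3, 2] and [1, 2, 2]: y[0] = 1×1 + 3×2 + 2×2 = 11; y[1] = 1×2 + 3×1 + 2×2 = 9; y[2] = 1×2 + 3×2 + 2×1 = 10 → [11, 9, 10]. Given [11, 9, 10] matches, so answer: Yes

Yes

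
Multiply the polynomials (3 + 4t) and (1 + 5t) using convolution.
Ascending coefficients: a = [3, 4], b = [1, 5]. c[0] = 3×1 = 3; c[1] = 3×5 + 4×1 = 19; c[2] = 4×5 = 20. Result coefficients: [3, 19, 20] → 3 + 19t + 20t^2

3 + 19t + 20t^2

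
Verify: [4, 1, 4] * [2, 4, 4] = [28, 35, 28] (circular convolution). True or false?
Recompute circular convolution of [4, 1, 4] and [2, 4, 4]: y[0] = 4×2 + 1×4 + 4×4 = 28; y[1] = 4×4 + 1×2 + 4×4 = 34; y[2] = 4×4 + 1×4 + 4×2 = 28 → [28, 34, 28]. Compare to given [28, 35, 28]: they differ at index 1: given 35, correct 34, so answer: No

No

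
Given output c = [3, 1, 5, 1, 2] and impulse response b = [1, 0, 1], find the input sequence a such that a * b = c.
Deconvolve c=[3, 1, 5, 1, 2] by b=[1, 0, 1]. Since b[0]=1, solve forward: a[0] = c[0] / 1 = 3; a[1] = (c[1] - 3×0) / 1 = 1; a[2] = (c[2] - 1×0 - 3×1) / 1 = 2. So a = [3, 1, 2]. Check by forward convolution: c[0] = 3×1 = 3; c[1] = 3×0 + 1×1 = 1; c[2] = 3×1 + 1×0 + 2×1 = 5; c[3] = 1×1 + 2×0 = 1; c[4] = 2×1 = 2

[3, 1, 2]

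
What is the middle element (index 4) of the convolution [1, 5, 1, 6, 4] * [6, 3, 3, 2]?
Use y[k] = Σ_i a[i]·b[k-i] at k=4. y[4] = 5×2 + 1×3 + 6×3 + 4×6 = 55

55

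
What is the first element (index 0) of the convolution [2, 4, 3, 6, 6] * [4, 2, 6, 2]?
Use y[k] = Σ_i a[i]·b[k-i] at k=0. y[0] = 2×4 = 8

8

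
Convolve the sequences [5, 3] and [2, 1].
y[0] = 5×2 = 10; y[1] = 5×1 + 3×2 = 11; y[2] = 3×1 = 3

[10, 11, 3]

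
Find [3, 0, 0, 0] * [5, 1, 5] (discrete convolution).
y[0] = 3×5 = 15; y[1] = 3×1 + 0×5 = 3; y[2] = 3×5 + 0×1 + 0×5 = 15; y[3] = 0×5 + 0×1 + 0×5 = 0; y[4] = 0×5 + 0×1 = 0; y[5] = 0×5 = 0

[15, 3, 15, 0, 0, 0]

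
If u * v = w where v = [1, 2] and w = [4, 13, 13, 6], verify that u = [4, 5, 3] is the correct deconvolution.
Forward-compute [4, 5, 3] * [1, 2]: w[0] = 4×1 = 4; w[1] = 4×2 + 5×1 = 13; w[2] = 5×2 + 3×1 = 13; w[3] = 3×2 = 6 → [4, 13, 13, 6]. Matches given w = [4, 13, 13, 6], so verified.

Verified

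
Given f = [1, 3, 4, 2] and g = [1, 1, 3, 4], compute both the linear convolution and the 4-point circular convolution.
Linear: y_lin[0] = 1×1 = 1; y_lin[1] = 1×1 + 3×1 = 4; y_lin[2] = 1×3 + 3×1 + 4×1 = 10; y_lin[3] = 1×4 + 3×3 + 4×1 + 2×1 = 19; y_lin[4] = 3×4 + 4×3 + 2×1 = 26; y_lin[5] = 4×4 + 2×3 = 22; y_lin[6] = 2×4 = 8 → [1, 4, 10, 19, 26, 22, 8]. Circular (length 4): y[0] = 1×1 + 3×4 + 4×3 + 2×1 = 27; y[1] = 1×1 + 3×1 + 4×4 + 2×3 = 26; y[2] = 1×3 + 3×1 + 4×1 + 2×4 = 18; y[3] = 1×4 + 3×3 + 4×1 + 2×1 = 19 → [27, 26, 18, 19]

Linear: [1, 4, 10, 19, 26, 22, 8], Circular: [27, 26, 18, 19]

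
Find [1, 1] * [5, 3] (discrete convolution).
y[0] = 1×5 = 5; y[1] = 1×3 + 1×5 = 8; y[2] = 1×3 = 3

[5, 8, 3]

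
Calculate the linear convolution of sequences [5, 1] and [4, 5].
y[0] = 5×4 = 20; y[1] = 5×5 + 1×4 = 29; y[2] = 1×5 = 5

[20, 29, 5]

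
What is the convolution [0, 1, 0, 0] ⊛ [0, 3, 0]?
y[0] = 0×0 = 0; y[1] = 0×3 + 1×0 = 0; y[2] = 0×0 + 1×3 + 0×0 = 3; y[3] = 1×0 + 0×3 + 0×0 = 0; y[4] = 0×0 + 0×3 = 0; y[5] = 0×0 = 0

[0, 0, 3, 0, 0, 0]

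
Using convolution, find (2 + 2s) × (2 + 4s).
Ascending coefficients: a = [2, 2], b = [2, 4]. c[0] = 2×2 = 4; c[1] = 2×4 + 2×2 = 12; c[2] = 2×4 = 8. Result coefficients: [4, 12, 8] → 4 + 12s + 8s^2

4 + 12s + 8s^2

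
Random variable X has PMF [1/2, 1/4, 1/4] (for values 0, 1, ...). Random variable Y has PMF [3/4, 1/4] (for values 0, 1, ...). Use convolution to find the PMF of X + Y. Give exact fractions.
P(X+Y=k) = Σ_i P(X=i)·P(Y=k-i) — a convolution of [1/2, 1/4, 1/4] and [3/4, 1/4]. P(X+Y=0) = (1/2)×(3/4) = 3/8; P(X+Y=1) = (1/2)×(1/4) + (1/4)×(3/4) = 1/8 + 3/16 = 5/16; P(X+Y=2) = (1/4)×(1/4) + (1/4)×(3/4) = 1/16 + 3/16 = 1/4; P(X+Y=3) = (1/4)×(1/4) = 1/16. PMF: [3/8, 5/16, 1/4, 1/16] (sums to 1 ✓)

[3/8, 5/16, 1/4, 1/16]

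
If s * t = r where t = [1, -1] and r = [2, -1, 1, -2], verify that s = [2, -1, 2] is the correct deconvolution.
Forward-compute [2, -1, 2] * [1, -1]: r[0] = 2×1 = 2; r[1] = 2×-1 + -1×1 = -3; r[2] = -1×-1 + 2×1 = 3; r[3] = 2×-1 = -2 → [2, -3, 3, -2]. Does not match given r = [2, -1, 1, -2].

Not verified. [2, -1, 2] * [1, -1] = [2, -3, 3, -2], which differs from [2, -1, 1, -2] at index 1.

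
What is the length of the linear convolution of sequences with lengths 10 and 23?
Linear/full convolution length: m + n - 1 = 10 + 23 - 1 = 32

32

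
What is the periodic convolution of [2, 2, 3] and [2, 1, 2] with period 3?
Use y[k] = Σ_j f[j]·g[(k-j) mod 3]. y[0] = 2×2 + 2×2 + 3×1 = 11; y[1] = 2×1 + 2×2 + 3×2 = 12; y[2] = 2×2 + 2×1 + 3×2 = 12. Result: [11, 12, 12]

[11, 12, 12]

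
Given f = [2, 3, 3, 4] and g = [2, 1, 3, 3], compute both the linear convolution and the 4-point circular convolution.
Linear: y_lin[0] = 2×2 = 4; y_lin[1] = 2×1 + 3×2 = 8; y_lin[2] = 2×3 + 3×1 + 3×2 = 15; y_lin[3] = 2×3 + 3×3 + 3×1 + 4×2 = 26; y_lin[4] = 3×3 + 3×3 + 4×1 = 22; y_lin[5] = 3×3 + 4×3 = 21; y_lin[6] = 4×3 = 12 → [4, 8, 15, 26, 22, 21, 12]. Circular (length 4): y[0] = 2×2 + 3×3 + 3×3 + 4×1 = 26; y[1] = 2×1 + 3×2 + 3×3 + 4×3 = 29; y[2] = 2×3 + 3×1 + 3×2 + 4×3 = 27; y[3] = 2×3 + 3×3 + 3×1 + 4×2 = 26 → [26, 29, 27, 26]

Linear: [4, 8, 15, 26, 22, 21, 12], Circular: [26, 29, 27, 26]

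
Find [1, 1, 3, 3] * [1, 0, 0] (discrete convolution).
y[0] = 1×1 = 1; y[1] = 1×0 + 1×1 = 1; y[2] = 1×0 + 1×0 + 3×1 = 3; y[3] = 1×0 + 3×0 + 3×1 = 3; y[4] = 3×0 + 3×0 = 0; y[5] = 3×0 = 0

[1, 1, 3, 3, 0, 0]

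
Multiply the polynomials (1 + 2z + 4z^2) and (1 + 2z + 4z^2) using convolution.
Ascending coefficients: a = [1, 2, 4], b = [1, 2, 4]. c[0] = 1×1 = 1; c[1] = 1×2 + 2×1 = 4; c[2] = 1×4 + 2×2 + 4×1 = 12; c[3] = 2×4 + 4×2 = 16; c[4] = 4×4 = 16. Result coefficients: [1, 4, 12, 16, 16] → 1 + 4z + 12z^2 + 16z^3 + 16z^4

1 + 4z + 12z^2 + 16z^3 + 16z^4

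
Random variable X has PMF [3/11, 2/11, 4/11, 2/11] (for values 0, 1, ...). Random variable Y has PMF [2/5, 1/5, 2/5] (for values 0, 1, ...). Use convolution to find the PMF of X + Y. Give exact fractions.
P(X+Y=k) = Σ_i P(X=i)·P(Y=k-i) — a convolution of [3/11, 2/11, 4/11, 2/11] and [2/5, 1/5, 2/5]. P(X+Y=0) = (3/11)×(2/5) = 6/55; P(X+Y=1) = (3/11)×(1/5) + (2/11)×(2/5) = 3/55 + 4/55 = 7/55; P(X+Y=2) = (3/11)×(2/5) + (2/11)×(1/5) + (4/11)×(2/5) = 6/55 + 2/55 + 8/55 = 16/55; P(X+Y=3) = (2/11)×(2/5) + (4/11)×(1/5) + (2/11)×(2/5) = 4/55 + 4/55 + 4/55 = 12/55; P(X+Y=4) = (4/11)×(2/5) + (2/11)×(1/5) = 8/55 + 2/55 = 2/11; P(X+Y=5) = (2/11)×(2/5) = 4/55. PMF: [6/55, 7/55, 16/55, 12/55, 2/11, 4/55] (sums to 1 ✓)

[6/55, 7/55, 16/55, 12/55, 2/11, 4/55]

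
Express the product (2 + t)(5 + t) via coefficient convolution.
Ascending coefficients: a = [2, 1], b = [5, 1]. c[0] = 2×5 = 10; c[1] = 2×1 + 1×5 = 7; c[2] = 1×1 = 1. Result coefficients: [10, 7, 1] → 10 + 7t + t^2

10 + 7t + t^2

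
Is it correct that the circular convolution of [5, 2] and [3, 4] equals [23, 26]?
Recompute circular convolution of [5, 2] and [3, 4]: y[0] = 5×3 + 2×4 = 23; y[1] = 5×4 + 2×3 = 26 → [23, 26]. Given [23, 26] matches, so answer: Yes

Yes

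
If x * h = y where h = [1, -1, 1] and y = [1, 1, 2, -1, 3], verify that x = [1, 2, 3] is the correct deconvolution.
Forward-compute [1, 2, 3] * [1, -1, 1]: y[0] = 1×1 = 1; y[1] = 1×-1 + 2×1 = 1; y[2] = 1×1 + 2×-1 + 3×1 = 2; y[3] = 2×1 + 3×-1 = -1; y[4] = 3×1 = 3 → [1, 1, 2, -1, 3]. Matches given y = [1, 1, 2, -1, 3], so verified.

Verified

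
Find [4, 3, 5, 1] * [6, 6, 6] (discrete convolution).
y[0] = 4×6 = 24; y[1] = 4×6 + 3×6 = 42; y[2] = 4×6 + 3×6 + 5×6 = 72; y[3] = 3×6 + 5×6 + 1×6 = 54; y[4] = 5×6 + 1×6 = 36; y[5] = 1×6 = 6

[24, 42, 72, 54, 36, 6]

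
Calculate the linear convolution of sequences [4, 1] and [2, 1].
y[0] = 4×2 = 8; y[1] = 4×1 + 1×2 = 6; y[2] = 1×1 = 1

[8, 6, 1]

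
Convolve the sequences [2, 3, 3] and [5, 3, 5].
y[0] = 2×5 = 10; y[1] = 2×3 + 3×5 = 21; y[2] = 2×5 + 3×3 + 3×5 = 34; y[3] = 3×5 + 3×3 = 24; y[4] = 3×5 = 15

[10, 21, 34, 24, 15]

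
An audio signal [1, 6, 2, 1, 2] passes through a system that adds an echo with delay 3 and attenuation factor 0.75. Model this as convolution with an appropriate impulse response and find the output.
Direct-path + delayed-attenuated-path model → impulse response h = [1, 0, 0, 0.75] (1 at lag 0, 0.75 at lag 3). Output y[n] = x[n] + 0.75·x[n - 3] (with x[n] = 0 outside 0..4): y[0] = 1 + 0.75×0 = 1; y[1] = 6 + 0.75×0 = 6; y[2] = 2 + 0.75×0 = 2; y[3] = 1 + 0.75×1 = 1.75; y[4] = 2 + 0.75×6 = 6.5; y[5] = 0 + 0.75×2 = 1.5; y[6] = 0 + 0.75×1 = 0.75; y[7] = 0 + 0.75×2 = 1.5. So y = [1, 6, 2, 1.75, 6.5, 1.5, 0.75, 1.5]

[1, 6, 2, 1.75, 6.5, 1.5, 0.75, 1.5]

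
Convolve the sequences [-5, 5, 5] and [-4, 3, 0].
y[0] = -5×-4 = 20; y[1] = -5×3 + 5×-4 = -35; y[2] = -5×0 + 5×3 + 5×-4 = -5; y[3] = 5×0 + 5×3 = 15; y[4] = 5×0 = 0

[20, -35, -5, 15, 0]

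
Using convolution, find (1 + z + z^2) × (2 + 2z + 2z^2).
Ascending coefficients: a = [1, 1, 1], b = [2, 2, 2]. c[0] = 1×2 = 2; c[1] = 1×2 + 1×2 = 4; c[2] = 1×2 + 1×2 + 1×2 = 6; c[3] = 1×2 + 1×2 = 4; c[4] = 1×2 = 2. Result coefficients: [2, 4, 6, 4, 2] → 2 + 4z + 6z^2 + 4z^3 + 2z^4

2 + 4z + 6z^2 + 4z^3 + 2z^4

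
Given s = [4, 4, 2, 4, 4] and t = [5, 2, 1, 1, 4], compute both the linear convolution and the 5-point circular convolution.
Linear: y_lin[0] = 4×5 = 20; y_lin[1] = 4×2 + 4×5 = 28; y_lin[2] = 4×1 + 4×2 + 2×5 = 22; y_lin[3] = 4×1 + 4×1 + 2×2 + 4×5 = 32; y_lin[4] = 4×4 + 4×1 + 2×1 + 4×2 + 4×5 = 50; y_lin[5] = 4×4 + 2×1 + 4×1 + 4×2 = 30; y_lin[6] = 2×4 + 4×1 + 4×1 = 16; y_lin[7] = 4×4 + 4×1 = 20; y_lin[8] = 4×4 = 16 → [20, 28, 22, 32, 50, 30, 16, 20, 16]. Circular (length 5): y[0] = 4×5 + 4×4 + 2×1 + 4×1 + 4×2 = 50; y[1] = 4×2 + 4×5 + 2×4 + 4×1 + 4×1 = 44; y[2] = 4×1 + 4×2 + 2×5 + 4×4 + 4×1 = 42; y[3] = 4×1 + 4×1 + 2×2 + 4×5 + 4×4 = 48; y[4] = 4×4 + 4×1 + 2×1 + 4×2 + 4×5 = 50 → [50, 44, 42, 48, 50]

Linear: [20, 28, 22, 32, 50, 30, 16, 20, 16], Circular: [50, 44, 42, 48, 50]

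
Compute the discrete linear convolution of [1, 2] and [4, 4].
y[0] = 1×4 = 4; y[1] = 1×4 + 2×4 = 12; y[2] = 2×4 = 8

[4, 12, 8]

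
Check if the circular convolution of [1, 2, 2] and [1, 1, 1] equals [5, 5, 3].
Recompute circular convolution of [1, 2, 2] and [1, 1, 1]: y[0] = 1×1 + 2×1 + 2×1 = 5; y[1] = 1×1 + 2×1 + 2×1 = 5; y[2] = 1×1 + 2×1 + 2×1 = 5 → [5, 5, 5]. Compare to given [5, 5, 3]: they differ at index 2: given 3, correct 5, so answer: No

No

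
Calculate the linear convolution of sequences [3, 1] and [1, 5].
y[0] = 3×1 = 3; y[1] = 3×5 + 1×1 = 16; y[2] = 1×5 = 5

[3, 16, 5]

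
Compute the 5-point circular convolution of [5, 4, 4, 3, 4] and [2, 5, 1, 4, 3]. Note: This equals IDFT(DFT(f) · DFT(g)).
Either evaluate y[k] = Σ_j f[j]·g[(k-j) mod 5] directly, or use IDFT(DFT(f) · DFT(g)). y[0] = 5×2 + 4×3 + 4×4 + 3×1 + 4×5 = 61; y[1] = 5×5 + 4×2 + 4×3 + 3×4 + 4×1 = 61; y[2] = 5×1 + 4×5 + 4×2 + 3×3 + 4×4 = 58; y[3] = 5×4 + 4×1 + 4×5 + 3×2 + 4×3 = 62; y[4] = 5×3 + 4×4 + 4×1 + 3×5 + 4×2 = 58. Result: [61, 61, 58, 62, 58]

[61, 61, 58, 62, 58]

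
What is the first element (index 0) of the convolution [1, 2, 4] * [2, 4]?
Use y[k] = Σ_i a[i]·b[k-i] at k=0. y[0] = 1×2 = 2

2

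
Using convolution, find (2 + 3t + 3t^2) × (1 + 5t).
Ascending coefficients: a = [2, 3, 3], b = [1, 5]. c[0] = 2×1 = 2; c[1] = 2×5 + 3×1 = 13; c[2] = 3×5 + 3×1 = 18; c[3] = 3×5 = 15. Result coefficients: [2, 13, 18, 15] → 2 + 13t + 18t^2 + 15t^3

2 + 13t + 18t^2 + 15t^3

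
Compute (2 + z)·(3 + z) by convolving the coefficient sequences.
Ascending coefficients: a = [2, 1], b = [3, 1]. c[0] = 2×3 = 6; c[1] = 2×1 + 1×3 = 5; c[2] = 1×1 = 1. Result coefficients: [6, 5, 1] → 6 + 5z + z^2

6 + 5z + z^2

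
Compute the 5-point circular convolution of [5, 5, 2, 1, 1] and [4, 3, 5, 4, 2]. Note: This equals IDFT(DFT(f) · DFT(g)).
Either evaluate y[k] = Σ_j f[j]·g[(k-j) mod 5] directly, or use IDFT(DFT(f) · DFT(g)). y[0] = 5×4 + 5×2 + 2×4 + 1×5 + 1×3 = 46; y[1] = 5×3 + 5×4 + 2×2 + 1×4 + 1×5 = 48; y[2] = 5×5 + 5×3 + 2×4 + 1×2 + 1×4 = 54; y[3] = 5×4 + 5×5 + 2×3 + 1×4 + 1×2 = 57; y[4] = 5×2 + 5×4 + 2×5 + 1×3 + 1×4 = 47. Result: [46, 48, 54, 57, 47]

[46, 48, 54, 57, 47]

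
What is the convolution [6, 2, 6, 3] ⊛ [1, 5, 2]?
y[0] = 6×1 = 6; y[1] = 6×5 + 2×1 = 32; y[2] = 6×2 + 2×5 + 6×1 = 28; y[3] = 2×2 + 6×5 + 3×1 = 37; y[4] = 6×2 + 3×5 = 27; y[5] = 3×2 = 6

[6, 32, 28, 37, 27, 6]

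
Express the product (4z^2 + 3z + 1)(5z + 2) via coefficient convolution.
Ascending coefficients: a = [1, 3, 4], b = [2, 5]. c[0] = 1×2 = 2; c[1] = 1×5 + 3×2 = 11; c[2] = 3×5 + 4×2 = 23; c[3] = 4×5 = 20. Result coefficients: [2, 11, 23, 20] → 20z^3 + 23z^2 + 11z + 2

20z^3 + 23z^2 + 11z + 2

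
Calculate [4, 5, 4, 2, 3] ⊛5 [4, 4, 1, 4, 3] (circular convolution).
Use y[k] = Σ_j f[j]·g[(k-j) mod 5]. y[0] = 4×4 + 5×3 + 4×4 + 2×1 + 3×4 = 61; y[1] = 4×4 + 5×4 + 4×3 + 2×4 + 3×1 = 59; y[2] = 4×1 + 5×4 + 4×4 + 2×3 + 3×4 = 58; y[3] = 4×4 + 5×1 + 4×4 + 2×4 + 3×3 = 54; y[4] = 4×3 + 5×4 + 4×1 + 2×4 + 3×4 = 56. Result: [61, 59, 58, 54, 56]

[61, 59, 58, 54, 56]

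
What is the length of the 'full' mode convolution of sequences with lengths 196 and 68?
Linear/full convolution length: m + n - 1 = 196 + 68 - 1 = 263

263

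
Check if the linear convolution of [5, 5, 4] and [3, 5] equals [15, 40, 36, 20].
Recompute linear convolution of [5, 5, 4] and [3, 5]: y[0] = 5×3 = 15; y[1] = 5×5 + 5×3 = 40; y[2] = 5×5 + 4×3 = 37; y[3] = 4×5 = 20 → [15, 40, 37, 20]. Compare to given [15, 40, 36, 20]: they differ at index 2: given 36, correct 37, so answer: No

No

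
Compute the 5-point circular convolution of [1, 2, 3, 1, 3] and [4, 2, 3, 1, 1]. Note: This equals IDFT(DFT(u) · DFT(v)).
Either evaluate y[k] = Σ_j u[j]·v[(k-j) mod 5] directly, or use IDFT(DFT(u) · DFT(v)). y[0] = 1×4 + 2×1 + 3×1 + 1×3 + 3×2 = 18; y[1] = 1×2 + 2×4 + 3×1 + 1×1 + 3×3 = 23; y[2] = 1×3 + 2×2 + 3×4 + 1×1 + 3×1 = 23; y[3] = 1×1 + 2×3 + 3×2 + 1×4 + 3×1 = 20; y[4] = 1×1 + 2×1 + 3×3 + 1×2 + 3×4 = 26. Result: [18, 23, 23, 20, 26]

[18, 23, 23, 20, 26]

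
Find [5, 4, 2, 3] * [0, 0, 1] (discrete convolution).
y[0] = 5×0 = 0; y[1] = 5×0 + 4×0 = 0; y[2] = 5×1 + 4×0 + 2×0 = 5; y[3] = 4×1 + 2×0 + 3×0 = 4; y[4] = 2×1 + 3×0 = 2; y[5] = 3×1 = 3

[0, 0, 5, 4, 2, 3]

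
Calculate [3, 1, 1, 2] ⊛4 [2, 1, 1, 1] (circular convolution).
Use y[k] = Σ_j s[j]·t[(k-j) mod 4]. y[0] = 3×2 + 1×1 + 1×1 + 2×1 = 10; y[1] = 3×1 + 1×2 + 1×1 + 2×1 = 8; y[2] = 3×1 + 1×1 + 1×2 + 2×1 = 8; y[3] = 3×1 + 1×1 + 1×1 + 2×2 = 9. Result: [10, 8, 8, 9]

[10, 8, 8, 9]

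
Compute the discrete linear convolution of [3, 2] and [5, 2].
y[0] = 3×5 = 15; y[1] = 3×2 + 2×5 = 16; y[2] = 2×2 = 4

[15, 16, 4]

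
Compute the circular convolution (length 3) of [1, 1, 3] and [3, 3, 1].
Use y[k] = Σ_j x[j]·h[(k-j) mod 3]. y[0] = 1×3 + 1×1 + 3×3 = 13; y[1] = 1×3 + 1×3 + 3×1 = 9; y[2] = 1×1 + 1×3 + 3×3 = 13. Result: [13, 9, 13]

[13, 9, 13]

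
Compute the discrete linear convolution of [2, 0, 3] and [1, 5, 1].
y[0] = 2×1 = 2; y[1] = 2×5 + 0×1 = 10; y[2] = 2×1 + 0×5 + 3×1 = 5; y[3] = 0×1 + 3×5 = 15; y[4] = 3×1 = 3

[2, 10, 5, 15, 3]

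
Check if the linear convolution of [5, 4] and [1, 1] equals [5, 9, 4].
Recompute linear convolution of [5, 4] and [1, 1]: y[0] = 5×1 = 5; y[1] = 5×1 + 4×1 = 9; y[2] = 4×1 = 4 → [5, 9, 4]. Given [5, 9, 4] matches, so answer: Yes

Yes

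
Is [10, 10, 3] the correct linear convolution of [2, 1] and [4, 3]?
Recompute linear convolution of [2, 1] and [4, 3]: y[0] = 2×4 = 8; y[1] = 2×3 + 1×4 = 10; y[2] = 1×3 = 3 → [8, 10, 3]. Compare to given [10, 10, 3]: they differ at index 0: given 10, correct 8, so answer: No

No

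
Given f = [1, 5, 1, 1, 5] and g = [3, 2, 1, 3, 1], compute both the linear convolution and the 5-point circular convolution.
Linear: y_lin[0] = 1×3 = 3; y_lin[1] = 1×2 + 5×3 = 17; y_lin[2] = 1×1 + 5×2 + 1×3 = 14; y_lin[3] = 1×3 + 5×1 + 1×2 + 1×3 = 13; y_lin[4] = 1×1 + 5×3 + 1×1 + 1×2 + 5×3 = 34; y_lin[5] = 5×1 + 1×3 + 1×1 + 5×2 = 19; y_lin[6] = 1×1 + 1×3 + 5×1 = 9; y_lin[7] = 1×1 + 5×3 = 16; y_lin[8] = 5×1 = 5 → [3, 17, 14, 13, 34, 19, 9, 16, 5]. Circular (length 5): y[0] = 1×3 + 5×1 + 1×3 + 1×1 + 5×2 = 22; y[1] = 1×2 + 5×3 + 1×1 + 1×3 + 5×1 = 26; y[2] = 1×1 + 5×2 + 1×3 + 1×1 + 5×3 = 30; y[3] = 1×3 + 5×1 + 1×2 + 1×3 + 5×1 = 18; y[4] = 1×1 + 5×3 + 1×1 + 1×2 + 5×3 = 34 → [22, 26, 30, 18, 34]

Linear: [3, 17, 14, 13, 34, 19, 9, 16, 5], Circular: [22, 26, 30, 18, 34]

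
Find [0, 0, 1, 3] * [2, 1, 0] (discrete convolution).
y[0] = 0×2 = 0; y[1] = 0×1 + 0×2 = 0; y[2] = 0×0 + 0×1 + 1×2 = 2; y[3] = 0×0 + 1×1 + 3×2 = 7; y[4] = 1×0 + 3×1 = 3; y[5] = 3×0 = 0

[0, 0, 2, 7, 3, 0]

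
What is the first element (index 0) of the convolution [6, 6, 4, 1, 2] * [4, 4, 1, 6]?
Use y[k] = Σ_i a[i]·b[k-i] at k=0. y[0] = 6×4 = 24

24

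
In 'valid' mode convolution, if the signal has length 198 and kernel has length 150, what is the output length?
'Valid' mode counts only positions where the kernel fully overlaps the signal: m - n + 1 = 198 - 150 + 1 = 49

49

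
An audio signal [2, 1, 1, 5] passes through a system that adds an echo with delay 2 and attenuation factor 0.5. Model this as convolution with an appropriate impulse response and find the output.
Direct-path + delayed-attenuated-path model → impulse response h = [1, 0, 0.5] (1 at lag 0, 0.5 at lag 2). Output y[n] = x[n] + 0.5·x[n - 2] (with x[n] = 0 outside 0..3): y[0] = 2 + 0.5×0 = 2; y[1] = 1 + 0.5×0 = 1; y[2] = 1 + 0.5×2 = 2.0; y[3] = 5 + 0.5×1 = 5.5; y[4] = 0 + 0.5×1 = 0.5; y[5] = 0 + 0.5×5 = 2.5. So y = [2, 1, 2.0, 5.5, 0.5, 2.5]

[2, 1, 2.0, 5.5, 0.5, 2.5]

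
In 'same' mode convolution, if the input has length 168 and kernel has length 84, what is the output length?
'Same' mode returns an output with the same length as the input: 168

168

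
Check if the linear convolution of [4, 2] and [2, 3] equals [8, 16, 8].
Recompute linear convolution of [4, 2] and [2, 3]: y[0] = 4×2 = 8; y[1] = 4×3 + 2×2 = 16; y[2] = 2×3 = 6 → [8, 16, 6]. Compare to given [8, 16, 8]: they differ at index 2: given 8, correct 6, so answer: No

No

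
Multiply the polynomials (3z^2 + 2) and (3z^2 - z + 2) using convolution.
Ascending coefficients: a = [2, 0, 3], b = [2, -1, 3]. c[0] = 2×2 = 4; c[1] = 2×-1 + 0×2 = -2; c[2] = 2×3 + 0×-1 + 3×2 = 12; c[3] = 0×3 + 3×-1 = -3; c[4] = 3×3 = 9. Result coefficients: [4, -2, 12, -3, 9] → 9z^4 - 3z^3 + 12z^2 - 2z + 4

9z^4 - 3z^3 + 12z^2 - 2z + 4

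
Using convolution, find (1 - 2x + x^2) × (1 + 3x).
Ascending coefficients: a = [1, -2, 1], b = [1, 3]. c[0] = 1×1 = 1; c[1] = 1×3 + -2×1 = 1; c[2] = -2×3 + 1×1 = -5; c[3] = 1×3 = 3. Result coefficients: [1, 1, -5, 3] → 1 + x - 5x^2 + 3x^3

1 + x - 5x^2 + 3x^3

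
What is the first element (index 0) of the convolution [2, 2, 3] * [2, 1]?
Use y[k] = Σ_i a[i]·b[k-i] at k=0. y[0] = 2×2 = 4

4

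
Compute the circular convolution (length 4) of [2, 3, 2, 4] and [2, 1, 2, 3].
Use y[k] = Σ_j a[j]·b[(k-j) mod 4]. y[0] = 2×2 + 3×3 + 2×2 + 4×1 = 21; y[1] = 2×1 + 3×2 + 2×3 + 4×2 = 22; y[2] = 2×2 + 3×1 + 2×2 + 4×3 = 23; y[3] = 2×3 + 3×2 + 2×1 + 4×2 = 22. Result: [21, 22, 23, 22]

[21, 22, 23, 22]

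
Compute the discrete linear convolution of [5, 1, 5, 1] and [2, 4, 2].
y[0] = 5×2 = 10; y[1] = 5×4 + 1×2 = 22; y[2] = 5×2 + 1×4 + 5×2 = 24; y[3] = 1×2 + 5×4 + 1×2 = 24; y[4] = 5×2 + 1×4 = 14; y[5] = 1×2 = 2

[10, 22, 24, 24, 14, 2]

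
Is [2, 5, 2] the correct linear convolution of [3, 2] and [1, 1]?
Recompute linear convolution of [3, 2] and [1, 1]: y[0] = 3×1 = 3; y[1] = 3×1 + 2×1 = 5; y[2] = 2×1 = 2 → [3, 5, 2]. Compare to given [2, 5, 2]: they differ at index 0: given 2, correct 3, so answer: No

No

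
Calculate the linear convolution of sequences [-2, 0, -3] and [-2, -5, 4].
y[0] = -2×-2 = 4; y[1] = -2×-5 + 0×-2 = 10; y[2] = -2×4 + 0×-5 + -3×-2 = -2; y[3] = 0×4 + -3×-5 = 15; y[4] = -3×4 = -12

[4, 10, -2, 15, -12]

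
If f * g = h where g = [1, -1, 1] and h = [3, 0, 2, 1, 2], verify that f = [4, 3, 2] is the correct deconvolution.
Forward-compute [4, 3, 2] * [1, -1, 1]: h[0] = 4×1 = 4; h[1] = 4×-1 + 3×1 = -1; h[2] = 4×1 + 3×-1 + 2×1 = 3; h[3] = 3×1 + 2×-1 = 1; h[4] = 2×1 = 2 → [4, -1, 3, 1, 2]. Does not match given h = [3, 0, 2, 1, 2].

Not verified. [4, 3, 2] * [1, -1, 1] = [4, -1, 3, 1, 2], which differs from [3, 0, 2, 1, 2] at index 0.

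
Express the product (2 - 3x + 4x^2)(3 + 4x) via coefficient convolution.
Ascending coefficients: a = [2, -3, 4], b = [3, 4]. c[0] = 2×3 = 6; c[1] = 2×4 + -3×3 = -1; c[2] = -3×4 + 4×3 = 0; c[3] = 4×4 = 16. Result coefficients: [6, -1, 0, 16] → 6 - x + 16x^3

6 - x + 16x^3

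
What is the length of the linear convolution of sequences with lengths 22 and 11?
Linear/full convolution length: m + n - 1 = 22 + 11 - 1 = 32

32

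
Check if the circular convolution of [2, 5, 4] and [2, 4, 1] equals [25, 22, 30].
Recompute circular convolution of [2, 5, 4] and [2, 4, 1]: y[0] = 2×2 + 5×1 + 4×4 = 25; y[1] = 2×4 + 5×2 + 4×1 = 22; y[2] = 2×1 + 5×4 + 4×2 = 30 → [25, 22, 30]. Given [25, 22, 30] matches, so answer: Yes

Yes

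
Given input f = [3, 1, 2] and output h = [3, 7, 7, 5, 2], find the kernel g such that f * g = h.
Output length 5 = len(f) + len(g) - 1 ⇒ len(g) = 3. Solve g forward using g[k] = (h[k] - Σ_{i≥1} f[i]·g[k-i]) / f[0]: g[0] = h[0] / f[0] = 3 / 3 = 1; g[1] = (h[1] - 1×1) / f[0] = (7 - 1×1) / 3 = 2; g[2] = (h[2] - 1×2 - 2×1) / f[0] = (7 - 1×2 - 2×1) / 3 = 1. So g = [1, 2, 1]. Forward-check [3, 1, 2] * [1, 2, 1]: h[0] = 3×1 = 3; h[1] = 3×2 + 1×1 = 7; h[2] = 3×1 + 1×2 + 2×1 = 7; h[3] = 1×1 + 2×2 = 5; h[4] = 2×1 = 2 → [3, 7, 7, 5, 2] ✓

[1, 2, 1]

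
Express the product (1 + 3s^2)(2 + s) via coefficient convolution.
Ascending coefficients: a = [1, 0, 3], b = [2, 1]. c[0] = 1×2 = 2; c[1] = 1×1 + 0×2 = 1; c[2] = 0×1 + 3×2 = 6; c[3] = 3×1 = 3. Result coefficients: [2, 1, 6, 3] → 2 + s + 6s^2 + 3s^3

2 + s + 6s^2 + 3s^3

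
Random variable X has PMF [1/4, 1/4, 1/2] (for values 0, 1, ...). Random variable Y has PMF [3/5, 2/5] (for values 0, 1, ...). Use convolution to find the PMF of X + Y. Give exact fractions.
P(X+Y=k) = Σ_i P(X=i)·P(Y=k-i) — a convolution of [1/4, 1/4, 1/2] and [3/5, 2/5]. P(X+Y=0) = (1/4)×(3/5) = 3/20; P(X+Y=1) = (1/4)×(2/5) + (1/4)×(3/5) = 1/10 + 3/20 = 1/4; P(X+Y=2) = (1/4)×(2/5) + (1/2)×(3/5) = 1/10 + 3/10 = 2/5; P(X+Y=3) = (1/2)×(2/5) = 1/5. PMF: [3/20, 1/4, 2/5, 1/5] (sums to 1 ✓)

[3/20, 1/4, 2/5, 1/5]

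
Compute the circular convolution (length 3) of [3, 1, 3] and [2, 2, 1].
Use y[k] = Σ_j s[j]·t[(k-j) mod 3]. y[0] = 3×2 + 1×1 + 3×2 = 13; y[1] = 3×2 + 1×2 + 3×1 = 11; y[2] = 3×1 + 1×2 + 3×2 = 11. Result: [13, 11, 11]

[13, 11, 11]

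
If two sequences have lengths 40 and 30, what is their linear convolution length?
Linear/full convolution length: m + n - 1 = 40 + 30 - 1 = 69

69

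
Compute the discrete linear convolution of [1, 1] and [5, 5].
y[0] = 1×5 = 5; y[1] = 1×5 + 1×5 = 10; y[2] = 1×5 = 5

[5, 10, 5]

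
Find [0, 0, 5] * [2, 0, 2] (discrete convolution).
y[0] = 0×2 = 0; y[1] = 0×0 + 0×2 = 0; y[2] = 0×2 + 0×0 + 5×2 = 10; y[3] = 0×2 + 5×0 = 0; y[4] = 5×2 = 10

[0, 0, 10, 0, 10]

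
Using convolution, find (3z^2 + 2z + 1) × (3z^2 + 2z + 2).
Ascending coefficients: a = [1, 2, 3], b = [2, 2, 3]. c[0] = 1×2 = 2; c[1] = 1×2 + 2×2 = 6; c[2] = 1×3 + 2×2 + 3×2 = 13; c[3] = 2×3 + 3×2 = 12; c[4] = 3×3 = 9. Result coefficients: [2, 6, 13, 12, 9] → 9z^4 + 12z^3 + 13z^2 + 6z + 2

9z^4 + 12z^3 + 13z^2 + 6z + 2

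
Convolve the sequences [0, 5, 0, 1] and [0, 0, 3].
y[0] = 0×0 = 0; y[1] = 0×0 + 5×0 = 0; y[2] = 0×3 + 5×0 + 0×0 = 0; y[3] = 5×3 + 0×0 + 1×0 = 15; y[4] = 0×3 + 1×0 = 0; y[5] = 1×3 = 3

[0, 0, 0, 15, 0, 3]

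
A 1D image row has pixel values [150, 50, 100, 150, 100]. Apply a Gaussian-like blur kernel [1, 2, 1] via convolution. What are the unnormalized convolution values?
Convolve image row [150, 50, 100, 150, 100] with kernel [1, 2, 1]: y[0] = 150×1 = 150; y[1] = 150×2 + 50×1 = 350; y[2] = 150×1 + 50×2 + 100×1 = 350; y[3] = 50×1 + 100×2 + 150×1 = 400; y[4] = 100×1 + 150×2 + 100×1 = 500; y[5] = 150×1 + 100×2 = 350; y[6] = 100×1 = 100 → [150, 350, 350, 400, 500, 350, 100]. Normalization factor = sum(kernel) = 4.

[150, 350, 350, 400, 500, 350, 100]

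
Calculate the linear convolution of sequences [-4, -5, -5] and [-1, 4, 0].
y[0] = -4×-1 = 4; y[1] = -4×4 + -5×-1 = -11; y[2] = -4×0 + -5×4 + -5×-1 = -15; y[3] = -5×0 + -5×4 = -20; y[4] = -5×0 = 0

[4, -11, -15, -20, 0]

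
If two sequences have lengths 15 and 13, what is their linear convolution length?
Linear/full convolution length: m + n - 1 = 15 + 13 - 1 = 27

27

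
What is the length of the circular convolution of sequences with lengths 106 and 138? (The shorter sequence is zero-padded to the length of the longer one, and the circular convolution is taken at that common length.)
Circular convolution (zero-padding the shorter input) has length max(m, n) = max(106, 138) = 138

138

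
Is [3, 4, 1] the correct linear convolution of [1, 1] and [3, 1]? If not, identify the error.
Recompute linear convolution of [1, 1] and [3, 1]: y[0] = 1×3 = 3; y[1] = 1×1 + 1×3 = 4; y[2] = 1×1 = 1 → [3, 4, 1]. Given [3, 4, 1] matches, so answer: Yes

Yes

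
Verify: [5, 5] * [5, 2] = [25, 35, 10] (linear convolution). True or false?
Recompute linear convolution of [5, 5] and [5, 2]: y[0] = 5×5 = 25; y[1] = 5×2 + 5×5 = 35; y[2] = 5×2 = 10 → [25, 35, 10]. Given [25, 35, 10] matches, so answer: Yes

Yes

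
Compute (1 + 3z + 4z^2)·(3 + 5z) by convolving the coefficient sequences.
Ascending coefficients: a = [1, 3, 4], b = [3, 5]. c[0] = 1×3 = 3; c[1] = 1×5 + 3×3 = 14; c[2] = 3×5 + 4×3 = 27; c[3] = 4×5 = 20. Result coefficients: [3, 14, 27, 20] → 3 + 14z + 27z^2 + 20z^3

3 + 14z + 27z^2 + 20z^3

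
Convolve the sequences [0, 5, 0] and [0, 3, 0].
y[0] = 0×0 = 0; y[1] = 0×3 + 5×0 = 0; y[2] = 0×0 + 5×3 + 0×0 = 15; y[3] = 5×0 + 0×3 = 0; y[4] = 0×0 = 0

[0, 0, 15, 0, 0]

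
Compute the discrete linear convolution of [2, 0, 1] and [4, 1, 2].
y[0] = 2×4 = 8; y[1] = 2×1 + 0×4 = 2; y[2] = 2×2 + 0×1 + 1×4 = 8; y[3] = 0×2 + 1×1 = 1; y[4] = 1×2 = 2

[8, 2, 8, 1, 2]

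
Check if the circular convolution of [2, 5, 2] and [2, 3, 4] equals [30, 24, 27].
Recompute circular convolution of [2, 5, 2] and [2, 3, 4]: y[0] = 2×2 + 5×4 + 2×3 = 30; y[1] = 2×3 + 5×2 + 2×4 = 24; y[2] = 2×4 + 5×3 + 2×2 = 27 → [30, 24, 27]. Given [30, 24, 27] matches, so answer: Yes

Yes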